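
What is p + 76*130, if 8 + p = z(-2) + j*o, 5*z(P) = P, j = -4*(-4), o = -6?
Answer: 48878/5 ≈ 9775.6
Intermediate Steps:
j = 16
z(P) = P/5
p = -522/5 (p = -8 + ((1/5)*(-2) + 16*(-6)) = -8 + (-2/5 - 96) = -8 - 482/5 = -522/5 ≈ -104.40)
p + 76*130 = -522/5 + 76*130 = -522/5 + 9880 = 48878/5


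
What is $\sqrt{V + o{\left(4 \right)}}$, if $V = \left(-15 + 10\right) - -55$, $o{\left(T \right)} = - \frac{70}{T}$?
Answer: $\frac{\sqrt{130}}{2} \approx 5.7009$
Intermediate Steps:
$V = 50$ ($V = -5 + 55 = 50$)
$\sqrt{V + o{\left(4 \right)}} = \sqrt{50 - \frac{70}{4}} = \sqrt{50 - \frac{35}{2}} = \sqrt{\frac{65}{2}} = \frac{\sqrt{130}}{2}$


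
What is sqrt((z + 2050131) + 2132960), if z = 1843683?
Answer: sqrt(6026774) ≈ 2454.9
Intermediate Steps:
sqrt((z + 2050131) + 2132960) = sqrt((1843683 + 2050131) + 2132960) = sqrt(3893814 + 2132960) = sqrt(6026774)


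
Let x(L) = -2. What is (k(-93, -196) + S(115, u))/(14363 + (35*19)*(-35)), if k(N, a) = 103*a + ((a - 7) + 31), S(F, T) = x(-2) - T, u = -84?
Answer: 10139/4456 ≈ 2.2754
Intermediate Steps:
S(F, T) = -2 - T
k(N, a) = 24 + 104*a (k(N, a) = 103*a + ((-7 + a) + 31) = 103*a + (24 + a) = 24 + 104*a)
(k(-93, -196) + S(115, u))/(14363 + (35*19)*(-35)) = ((24 + 104*(-196)) + (-2 - 1*(-84)))/(14363 + (35*19)*(-35)) = ((24 - 20384) + (-2 + 84))/(14363 + 665*(-35)) = (-20360 + 82)/(14363 - 23275) = -20278/(-8912) = -20278*(-1/8912) = 10139/4456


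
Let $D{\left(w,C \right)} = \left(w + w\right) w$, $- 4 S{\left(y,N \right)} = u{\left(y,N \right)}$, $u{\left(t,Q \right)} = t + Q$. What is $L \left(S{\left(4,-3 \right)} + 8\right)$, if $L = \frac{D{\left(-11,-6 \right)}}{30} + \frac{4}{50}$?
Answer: $\frac{18941}{300} \approx 63.137$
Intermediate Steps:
$u{\left(t,Q \right)} = Q + t$
$S{\left(y,N \right)} = - \frac{N}{4} - \frac{y}{4}$ ($S{\left(y,N \right)} = - \frac{N + y}{4} = - \frac{N}{4} - \frac{y}{4}$)
$D{\left(w,C \right)} = 2 w^{2}$ ($D{\left(w,C \right)} = 2 w w = 2 w^{2}$)
$L = \frac{611}{75}$ ($L = \frac{2 \left(-11\right)^{2}}{30} + \frac{4}{50} = 2 \cdot 121 \cdot \frac{1}{30} + 4 \cdot \frac{1}{50} = 242 \cdot \frac{1}{30} + \frac{2}{25} = \frac{121}{15} + \frac{2}{25} = \frac{611}{75} \approx 8.1467$)
$L \left(S{\left(4,-3 \right)} + 8\right) = \frac{611 \left(\left(\left(- \frac{1}{4}\right) \left(-3\right) - 1\right) + 8\right)}{75} = \frac{611 \left(\left(\frac{3}{4} - 1\right) + 8\right)}{75} = \frac{611 \left(- \frac{1}{4} + 8\right)}{75} = \frac{611}{75} \cdot \frac{31}{4} = \frac{18941}{300}$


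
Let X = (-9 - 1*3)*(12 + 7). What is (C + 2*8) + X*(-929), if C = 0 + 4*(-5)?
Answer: 211808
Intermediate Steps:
C = -20 (C = 0 - 20 = -20)
X = -228 (X = (-9 - 3)*19 = -12*19 = -228)
(C + 2*8) + X*(-929) = (-20 + 2*8) - 228*(-929) = (-20 + 16) + 211812 = -4 + 211812 = 211808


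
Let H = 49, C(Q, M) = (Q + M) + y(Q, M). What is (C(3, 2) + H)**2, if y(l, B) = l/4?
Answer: 47961/16 ≈ 2997.6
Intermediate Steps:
y(l, B) = l/4 (y(l, B) = l*(1/4) = l/4)
C(Q, M) = M + 5*Q/4 (C(Q, M) = (Q + M) + Q/4 = (M + Q) + Q/4 = M + 5*Q/4)
(C(3, 2) + H)**2 = ((2 + (5/4)*3) + 49)**2 = ((2 + 15/4) + 49)**2 = (23/4 + 49)**2 = (219/4)**2 = 47961/16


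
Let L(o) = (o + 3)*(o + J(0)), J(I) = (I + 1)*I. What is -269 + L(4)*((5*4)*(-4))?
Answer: -2509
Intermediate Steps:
J(I) = I*(1 + I) (J(I) = (1 + I)*I = I*(1 + I))
L(o) = o*(3 + o) (L(o) = (o + 3)*(o + 0*(1 + 0)) = (3 + o)*(o + 0*1) = (3 + o)*(o + 0) = (3 + o)*o = o*(3 + o))
-269 + L(4)*((5*4)*(-4)) = -269 + (4*(3 + 4))*((5*4)*(-4)) = -269 + (4*7)*(20*(-4)) = -269 + 28*(-80) = -269 - 2240 = -2509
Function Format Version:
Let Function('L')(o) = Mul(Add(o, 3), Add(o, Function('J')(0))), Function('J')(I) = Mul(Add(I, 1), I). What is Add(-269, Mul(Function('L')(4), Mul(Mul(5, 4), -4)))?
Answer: -2509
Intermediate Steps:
Function('J')(I) = Mul(I, Add(1, I)) (Function('J')(I) = Mul(Add(1, I), I) = Mul(I, Add(1, I)))
Function('L')(o) = Mul(o, Add(3, o)) (Function('L')(o) = Mul(Add(o, 3), Add(o, Mul(0, Add(1, 0)))) = Mul(Add(3, o), Add(o, Mul(0, 1))) = Mul(Add(3, o), Add(o, 0)) = Mul(Add(3, o), o) = Mul(o, Add(3, o)))
Add(-269, Mul(Function('L')(4), Mul(Mul(5, 4), -4))) = Add(-269, Mul(Mul(4, Add(3, 4)), Mul(Mul(5, 4), -4))) = Add(-269, Mul(Mul(4, 7), Mul(20, -4))) = Add(-269, Mul(28, -80)) = Add(-269, -2240) = -2509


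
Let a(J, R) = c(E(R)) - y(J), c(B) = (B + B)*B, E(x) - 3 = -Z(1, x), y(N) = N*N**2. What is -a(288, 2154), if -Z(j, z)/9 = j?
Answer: 23887584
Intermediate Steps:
Z(j, z) = -9*j
y(N) = N**3
E(x) = 12 (E(x) = 3 - (-9) = 3 - 1*(-9) = 3 + 9 = 12)
c(B) = 2*B**2 (c(B) = (2*B)*B = 2*B**2)
a(J, R) = 288 - J**3 (a(J, R) = 2*12**2 - J**3 = 2*144 - J**3 = 288 - J**3)
-a(288, 2154) = -(288 - 1*288**3) = -(288 - 1*23887872) = -(288 - 23887872) = -1*(-23887584) = 23887584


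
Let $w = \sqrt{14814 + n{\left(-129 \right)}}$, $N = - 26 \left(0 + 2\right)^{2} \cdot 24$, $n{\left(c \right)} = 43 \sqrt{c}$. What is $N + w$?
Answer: $-2496 + \sqrt{14814 + 43 i \sqrt{129}} \approx -2374.3 + 2.006 i$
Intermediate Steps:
$N = -2496$ ($N = - 26 \cdot 2^{2} \cdot 24 = \left(-26\right) 4 \cdot 24 = \left(-104\right) 24 = -2496$)
$w = \sqrt{14814 + 43 i \sqrt{129}}$ ($w = \sqrt{14814 + 43 \sqrt{-129}} = \sqrt{14814 + 43 i \sqrt{129}} \approx 121.73 + 2.006 i$)
$N + w = -2496 + \sqrt{14814 + 43 i \sqrt{129}}$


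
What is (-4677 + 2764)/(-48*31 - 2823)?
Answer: 1913/4311 ≈ 0.44375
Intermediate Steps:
(-4677 + 2764)/(-48*31 - 2823) = -1913/(-1488 - 2823) = -1913/(-4311) = -1913*(-1/4311) = 1913/4311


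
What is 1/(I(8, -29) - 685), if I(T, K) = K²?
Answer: 1/156 ≈ 0.0064103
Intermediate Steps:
1/(I(8, -29) - 685) = 1/((-29)² - 685) = 1/(841 - 685) = 1/156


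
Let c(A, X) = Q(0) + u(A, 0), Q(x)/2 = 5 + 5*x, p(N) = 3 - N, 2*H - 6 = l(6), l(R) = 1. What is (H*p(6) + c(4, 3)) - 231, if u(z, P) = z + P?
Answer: -455/2 ≈ -227.50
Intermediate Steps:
H = 7/2 (H = 3 + (1/2)*1 = 3 + 1/2 = 7/2 ≈ 3.5000)
u(z, P) = P + z
Q(x) = 10 + 10*x (Q(x) = 2*(5 + 5*x) = 10 + 10*x)
c(A, X) = 10 + A (c(A, X) = (10 + 10*0) + (0 + A) = (10 + 0) + A = 10 + A)
(H*p(6) + c(4, 3)) - 231 = (7*(3 - 1*6)/2 + (10 + 4)) - 231 = (7*(3 - 6)/2 + 14) - 231 = ((7/2)*(-3) + 14) - 231 = (-21/2 + 14) - 231 = 7/2 - 231 = -455/2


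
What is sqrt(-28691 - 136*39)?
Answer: I*sqrt(33995) ≈ 184.38*I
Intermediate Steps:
sqrt(-28691 - 136*39) = sqrt(-28691 - 5304) = sqrt(-33995) = I*sqrt(33995)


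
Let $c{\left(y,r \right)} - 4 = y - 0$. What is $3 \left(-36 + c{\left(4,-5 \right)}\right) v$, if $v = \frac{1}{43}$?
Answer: $- \frac{84}{43} \approx -1.9535$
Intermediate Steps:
$c{\left(y,r \right)} = 4 + y$ ($c{\left(y,r \right)} = 4 + \left(y - 0\right) = 4 + \left(y + 0\right) = 4 + y$)
$v = \frac{1}{43} \approx 0.023256$
$3 \left(-36 + c{\left(4,-5 \right)}\right) v = 3 \left(-36 + \left(4 + 4\right)\right) \frac{1}{43} = 3 \left(-36 + 8\right) \frac{1}{43} = 3 \left(\left(-28\right) \frac{1}{43}\right) = 3 \left(- \frac{28}{43}\right) = - \frac{84}{43}$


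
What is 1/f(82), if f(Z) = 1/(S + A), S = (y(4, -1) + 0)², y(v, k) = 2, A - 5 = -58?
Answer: -49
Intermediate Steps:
A = -53 (A = 5 - 58 = -53)
S = 4 (S = (2 + 0)² = 2² = 4)
f(Z) = -1/49 (f(Z) = 1/(4 - 53) = 1/(-49) = -1/49)
1/f(82) = 1/(-1/49) = -49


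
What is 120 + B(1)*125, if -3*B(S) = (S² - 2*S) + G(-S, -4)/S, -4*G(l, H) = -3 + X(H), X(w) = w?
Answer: 355/4 ≈ 88.750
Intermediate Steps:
G(l, H) = ¾ - H/4 (G(l, H) = -(-3 + H)/4 = ¾ - H/4)
B(S) = -7/(12*S) - S²/3 + 2*S/3 (B(S) = -((S² - 2*S) + (¾ - ¼*(-4))/S)/3 = -((S² - 2*S) + (¾ + 1)/S)/3 = -((S² - 2*S) + 7/(4*S))/3 = -(S² - 2*S + 7/(4*S))/3 = -7/(12*S) - S²/3 + 2*S/3)
120 + B(1)*125 = 120 + ((1/12)*(-7 + 4*1²*(2 - 1*1))/1)*125 = 120 + ((1/12)*1*(-7 + 4*1*(2 - 1)))*125 = 120 + ((1/12)*1*(-7 + 4*1*1))*125 = 120 + ((1/12)*1*(-7 + 4))*125 = 120 + ((1/12)*1*(-3))*125 = 120 - ¼*125 = 120 - 125/4 = 355/4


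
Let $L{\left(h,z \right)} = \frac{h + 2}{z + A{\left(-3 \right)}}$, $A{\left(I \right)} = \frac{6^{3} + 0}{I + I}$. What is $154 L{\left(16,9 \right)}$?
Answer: $- \frac{308}{3} \approx -102.67$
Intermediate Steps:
$A{\left(I \right)} = \frac{108}{I}$ ($A{\left(I \right)} = \frac{216 + 0}{2 I} = 216 \frac{1}{2 I} = \frac{108}{I}$)
$L{\left(h,z \right)} = \frac{2 + h}{-36 + z}$ ($L{\left(h,z \right)} = \frac{h + 2}{z + \frac{108}{-3}} = \frac{2 + h}{z + 108 \left(- \frac{1}{3}\right)} = \frac{2 + h}{z - 36} = \frac{2 + h}{-36 + z}$)
$154 L{\left(16,9 \right)} = 154 \frac{2 + 16}{-36 + 9} = 154 \frac{1}{-27} \cdot 18 = 154 \left(\left(- \frac{1}{27}\right) 18\right) = 154 \left(- \frac{2}{3}\right) = - \frac{308}{3}$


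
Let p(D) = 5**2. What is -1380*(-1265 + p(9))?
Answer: 1711200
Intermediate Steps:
p(D) = 25
-1380*(-1265 + p(9)) = -1380*(-1265 + 25) = -1380*(-1240) = 1711200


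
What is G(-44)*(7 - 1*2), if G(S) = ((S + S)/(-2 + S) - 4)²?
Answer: 11520/529 ≈ 21.777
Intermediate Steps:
G(S) = (-4 + 2*S/(-2 + S))² (G(S) = ((2*S)/(-2 + S) - 4)² = (2*S/(-2 + S) - 4)² = (-4 + 2*S/(-2 + S))²)
G(-44)*(7 - 1*2) = (4*(-4 - 44)²/(-2 - 44)²)*(7 - 1*2) = (4*(-48)²/(-46)²)*(7 - 2) = (4*2304*(1/2116))*5 = (2304/529)*5 = 11520/529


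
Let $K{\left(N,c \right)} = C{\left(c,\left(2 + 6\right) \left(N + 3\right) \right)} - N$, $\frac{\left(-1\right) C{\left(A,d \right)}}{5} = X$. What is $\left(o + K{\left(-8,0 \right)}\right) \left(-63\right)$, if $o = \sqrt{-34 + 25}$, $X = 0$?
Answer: $-504 - 189 i \approx -504.0 - 189.0 i$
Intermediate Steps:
$C{\left(A,d \right)} = 0$ ($C{\left(A,d \right)} = \left(-5\right) 0 = 0$)
$K{\left(N,c \right)} = - N$ ($K{\left(N,c \right)} = 0 - N = - N$)
$o = 3 i$ ($o = \sqrt{-9} = 3 i \approx 3.0 i$)
$\left(o + K{\left(-8,0 \right)}\right) \left(-63\right) = \left(3 i - -8\right) \left(-63\right) = \left(3 i + 8\right) \left(-63\right) = \left(8 + 3 i\right) \left(-63\right) = -504 - 189 i$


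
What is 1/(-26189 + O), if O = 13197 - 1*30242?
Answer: -1/43234 ≈ -2.3130e-5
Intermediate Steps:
O = -17045 (O = 13197 - 30242 = -17045)
1/(-26189 + O) = 1/(-26189 - 17045) = 1/(-43234) = -1/43234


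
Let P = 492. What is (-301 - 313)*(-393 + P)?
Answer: -60786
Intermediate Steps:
(-301 - 313)*(-393 + P) = (-301 - 313)*(-393 + 492) = -614*99 = -60786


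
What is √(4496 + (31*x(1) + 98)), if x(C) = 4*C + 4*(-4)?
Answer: √4222 ≈ 64.977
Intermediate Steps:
x(C) = -16 + 4*C (x(C) = 4*C - 16 = -16 + 4*C)
√(4496 + (31*x(1) + 98)) = √(4496 + (31*(-16 + 4*1) + 98)) = √(4496 + (31*(-16 + 4) + 98)) = √(4496 + (31*(-12) + 98)) = √(4496 + (-372 + 98)) = √(4496 - 274) = √4222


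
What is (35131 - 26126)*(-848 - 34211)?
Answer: -315706295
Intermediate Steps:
(35131 - 26126)*(-848 - 34211) = 9005*(-35059) = -315706295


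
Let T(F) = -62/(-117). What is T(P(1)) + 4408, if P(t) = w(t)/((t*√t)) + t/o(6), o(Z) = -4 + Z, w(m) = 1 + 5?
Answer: 515798/117 ≈ 4408.5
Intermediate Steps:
w(m) = 6
P(t) = t/2 + 6/t^(3/2) (P(t) = 6/((t*√t)) + t/(-4 + 6) = 6/(t^(3/2)) + t/2 = 6/t^(3/2) + t*(½) = 6/t^(3/2) + t/2 = t/2 + 6/t^(3/2))
T(F) = 62/117 (T(F) = -62*(-1/117) = 62/117)
T(P(1)) + 4408 = 62/117 + 4408 = 515798/117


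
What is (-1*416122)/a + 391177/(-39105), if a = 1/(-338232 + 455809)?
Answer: -1913265949278547/39105 ≈ -4.8926e+10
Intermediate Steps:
a = 1/117577 ≈ 8.5051e-6
(-1*416122)/a + 391177/(-39105) = (-1*416122)/(1/117577) + 391177/(-39105) = -416122*117577 + 391177*(-1/39105) = -48926376394 - 391177/39105 = -1913265949278547/39105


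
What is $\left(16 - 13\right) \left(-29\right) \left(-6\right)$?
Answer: $522$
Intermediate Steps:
$\left(16 - 13\right) \left(-29\right) \left(-6\right) = 3 \left(-29\right) \left(-6\right) = \left(-87\right) \left(-6\right) = 522$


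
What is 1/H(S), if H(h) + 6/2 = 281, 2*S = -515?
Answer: 1/278 ≈ 0.0035971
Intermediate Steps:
S = -515/2 (S = (½)*(-515) = -515/2 ≈ -257.50)
H(h) = 278 (H(h) = -3 + 281 = 278)
1/H(S) = 1/278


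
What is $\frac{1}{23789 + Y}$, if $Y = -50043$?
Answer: $- \frac{1}{26254} \approx -3.8089 \cdot 10^{-5}$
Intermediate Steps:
$\frac{1}{23789 + Y} = \frac{1}{23789 - 50043} = \frac{1}{-26254} = - \frac{1}{26254}$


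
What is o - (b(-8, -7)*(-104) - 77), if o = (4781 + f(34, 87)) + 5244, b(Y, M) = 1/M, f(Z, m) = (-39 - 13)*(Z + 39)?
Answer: 44038/7 ≈ 6291.1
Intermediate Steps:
f(Z, m) = -2028 - 52*Z (f(Z, m) = -52*(39 + Z) = -2028 - 52*Z)
b(Y, M) = 1/M
o = 6229 (o = (4781 + (-2028 - 52*34)) + 5244 = (4781 + (-2028 - 1768)) + 5244 = (4781 - 3796) + 5244 = 985 + 5244 = 6229)
o - (b(-8, -7)*(-104) - 77) = 6229 - (-104/(-7) - 77) = 6229 - (-⅐*(-104) - 77) = 6229 - (104/7 - 77) = 6229 - 1*(-435/7) = 6229 + 435/7 = 44038/7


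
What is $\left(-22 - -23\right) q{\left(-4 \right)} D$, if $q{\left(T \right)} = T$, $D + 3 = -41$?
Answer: $176$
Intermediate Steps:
$D = -44$ ($D = -3 - 41 = -44$)
$\left(-22 - -23\right) q{\left(-4 \right)} D = \left(-22 - -23\right) \left(-4\right) \left(-44\right) = \left(-22 + 23\right) \left(-4\right) \left(-44\right) = 1 \left(-4\right) \left(-44\right) = \left(-4\right) \left(-44\right) = 176$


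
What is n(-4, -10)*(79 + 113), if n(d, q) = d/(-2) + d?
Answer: -384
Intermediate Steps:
n(d, q) = d/2 (n(d, q) = -d/2 + d = d/2)
n(-4, -10)*(79 + 113) = ((1/2)*(-4))*(79 + 113) = -2*192 = -384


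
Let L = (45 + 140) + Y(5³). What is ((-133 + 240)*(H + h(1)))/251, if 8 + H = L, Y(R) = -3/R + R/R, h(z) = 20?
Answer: 2647929/31375 ≈ 84.396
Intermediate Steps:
Y(R) = 1 - 3/R (Y(R) = -3/R + 1 = 1 - 3/R)
L = 23247/125 (L = (45 + 140) + (-3 + 5³)/(5³) = 185 + (-3 + 125)/125 = 185 + (1/125)*122 = 185 + 122/125 = 23247/125 ≈ 185.98)
H = 22247/125 (H = -8 + 23247/125 = 22247/125 ≈ 177.98)
((-133 + 240)*(H + h(1)))/251 = ((-133 + 240)*(22247/125 + 20))/251 = (107*(24747/125))*(1/251) = (2647929/125)*(1/251) = 2647929/31375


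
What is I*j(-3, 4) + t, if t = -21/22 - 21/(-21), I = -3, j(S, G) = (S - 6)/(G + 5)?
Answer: 67/22 ≈ 3.0455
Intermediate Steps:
j(S, G) = (-6 + S)/(5 + G)
t = 1/22 (t = -21*1/22 - 21*(-1/21) = -21/22 + 1 = 1/22 ≈ 0.045455)
I*j(-3, 4) + t = -3*(-6 - 3)/(5 + 4) + 1/22 = -3*(-9)/9 + 1/22 = -(-9)/3 + 1/22 = -3*(-1) + 1/22 = 3 + 1/22 = 67/22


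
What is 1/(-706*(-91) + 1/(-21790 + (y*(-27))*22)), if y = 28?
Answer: 38422/2468459811 ≈ 1.5565e-5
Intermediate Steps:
1/(-706*(-91) + 1/(-21790 + (y*(-27))*22)) = 1/(-706*(-91) + 1/(-21790 + (28*(-27))*22)) = 1/(64246 + 1/(-21790 - 756*22)) = 1/(64246 + 1/(-21790 - 16632)) = 1/(64246 + 1/(-38422)) = 1/(64246 - 1/38422) = 1/(2468459811/38422) = 38422/2468459811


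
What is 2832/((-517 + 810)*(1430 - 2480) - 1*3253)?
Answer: -2832/310903 ≈ -0.0091089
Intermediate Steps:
2832/((-517 + 810)*(1430 - 2480) - 1*3253) = 2832/(293*(-1050) - 3253) = 2832/(-307650 - 3253) = 2832/(-310903) = 2832*(-1/310903) = -2832/310903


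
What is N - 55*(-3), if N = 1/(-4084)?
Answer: 673859/4084 ≈ 165.00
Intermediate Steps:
N = -1/4084 ≈ -0.00024486
N - 55*(-3) = -1/4084 - 55*(-3) = -1/4084 - 1*(-165) = -1/4084 + 165 = 673859/4084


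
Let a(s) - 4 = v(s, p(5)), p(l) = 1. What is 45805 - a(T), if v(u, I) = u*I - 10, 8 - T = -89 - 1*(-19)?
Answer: 45733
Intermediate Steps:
T = 78 (T = 8 - (-89 - 1*(-19)) = 8 - (-89 + 19) = 8 - 1*(-70) = 8 + 70 = 78)
v(u, I) = -10 + I*u (v(u, I) = I*u - 10 = -10 + I*u)
a(s) = -6 + s (a(s) = 4 + (-10 + 1*s) = 4 + (-10 + s) = -6 + s)
45805 - a(T) = 45805 - (-6 + 78) = 45805 - 1*72 = 45805 - 72 = 45733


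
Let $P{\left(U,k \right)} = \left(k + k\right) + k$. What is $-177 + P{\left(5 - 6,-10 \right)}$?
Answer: $-207$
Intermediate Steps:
$P{\left(U,k \right)} = 3 k$ ($P{\left(U,k \right)} = 2 k + k = 3 k$)
$-177 + P{\left(5 - 6,-10 \right)} = -177 + 3 \left(-10\right) = -177 - 30 = -207$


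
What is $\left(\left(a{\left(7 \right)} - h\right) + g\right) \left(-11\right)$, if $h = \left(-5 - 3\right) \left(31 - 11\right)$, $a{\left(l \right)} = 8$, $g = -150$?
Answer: $-198$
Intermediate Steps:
$h = -160$ ($h = \left(-8\right) 20 = -160$)
$\left(\left(a{\left(7 \right)} - h\right) + g\right) \left(-11\right) = \left(\left(8 - -160\right) - 150\right) \left(-11\right) = \left(\left(8 + 160\right) - 150\right) \left(-11\right) = \left(168 - 150\right) \left(-11\right) = 18 \left(-11\right) = -198$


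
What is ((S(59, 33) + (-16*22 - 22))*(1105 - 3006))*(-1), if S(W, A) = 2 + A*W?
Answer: 2994075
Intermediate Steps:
((S(59, 33) + (-16*22 - 22))*(1105 - 3006))*(-1) = (((2 + 33*59) + (-16*22 - 22))*(1105 - 3006))*(-1) = (((2 + 1947) + (-352 - 22))*(-1901))*(-1) = ((1949 - 374)*(-1901))*(-1) = (1575*(-1901))*(-1) = -2994075*(-1) = 2994075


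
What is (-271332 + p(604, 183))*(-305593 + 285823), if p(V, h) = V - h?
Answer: 5355910470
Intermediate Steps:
(-271332 + p(604, 183))*(-305593 + 285823) = (-271332 + (604 - 1*183))*(-305593 + 285823) = (-271332 + (604 - 183))*(-19770) = (-271332 + 421)*(-19770) = -270911*(-19770) = 5355910470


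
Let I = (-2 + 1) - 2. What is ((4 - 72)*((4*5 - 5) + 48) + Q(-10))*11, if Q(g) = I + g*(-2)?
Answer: -46937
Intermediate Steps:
I = -3 (I = -1 - 2 = -3)
Q(g) = -3 - 2*g (Q(g) = -3 + g*(-2) = -3 - 2*g)
((4 - 72)*((4*5 - 5) + 48) + Q(-10))*11 = ((4 - 72)*((4*5 - 5) + 48) + (-3 - 2*(-10)))*11 = (-68*((20 - 5) + 48) + (-3 + 20))*11 = (-68*(15 + 48) + 17)*11 = (-68*63 + 17)*11 = (-4284 + 17)*11 = -4267*11 = -46937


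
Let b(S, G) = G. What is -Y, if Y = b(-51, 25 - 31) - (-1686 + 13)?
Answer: -1667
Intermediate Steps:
Y = 1667 (Y = (25 - 31) - (-1686 + 13) = -6 - 1*(-1673) = -6 + 1673 = 1667)
-Y = -1*1667 = -1667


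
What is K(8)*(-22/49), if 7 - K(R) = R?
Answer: 22/49 ≈ 0.44898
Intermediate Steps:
K(R) = 7 - R
K(8)*(-22/49) = (7 - 1*8)*(-22/49) = (7 - 8)*(-22*1/49) = -1*(-22/49) = 22/49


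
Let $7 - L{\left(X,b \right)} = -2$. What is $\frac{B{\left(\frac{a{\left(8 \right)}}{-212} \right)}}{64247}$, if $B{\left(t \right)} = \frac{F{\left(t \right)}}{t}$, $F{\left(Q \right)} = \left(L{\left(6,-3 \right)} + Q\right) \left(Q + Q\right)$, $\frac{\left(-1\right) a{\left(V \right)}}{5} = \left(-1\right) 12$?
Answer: $\frac{924}{3405091} \approx 0.00027136$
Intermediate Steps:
$a{\left(V \right)} = 60$ ($a{\left(V \right)} = - 5 \left(\left(-1\right) 12\right) = \left(-5\right) \left(-12\right) = 60$)
$L{\left(X,b \right)} = 9$ ($L{\left(X,b \right)} = 7 - -2 = 7 + 2 = 9$)
$F{\left(Q \right)} = 2 Q \left(9 + Q\right)$ ($F{\left(Q \right)} = \left(9 + Q\right) \left(Q + Q\right) = \left(9 + Q\right) 2 Q = 2 Q \left(9 + Q\right)$)
$B{\left(t \right)} = 18 + 2 t$ ($B{\left(t \right)} = \frac{2 t \left(9 + t\right)}{t} = 18 + 2 t$)
$\frac{B{\left(\frac{a{\left(8 \right)}}{-212} \right)}}{64247} = \frac{18 + 2 \frac{60}{-212}}{64247} = \left(18 + 2 \cdot 60 \left(- \frac{1}{212}\right)\right) \frac{1}{64247} = \left(18 + 2 \left(- \frac{15}{53}\right)\right) \frac{1}{64247} = \left(18 - \frac{30}{53}\right) \frac{1}{64247} = \frac{924}{53} \cdot \frac{1}{64247} = \frac{924}{3405091}$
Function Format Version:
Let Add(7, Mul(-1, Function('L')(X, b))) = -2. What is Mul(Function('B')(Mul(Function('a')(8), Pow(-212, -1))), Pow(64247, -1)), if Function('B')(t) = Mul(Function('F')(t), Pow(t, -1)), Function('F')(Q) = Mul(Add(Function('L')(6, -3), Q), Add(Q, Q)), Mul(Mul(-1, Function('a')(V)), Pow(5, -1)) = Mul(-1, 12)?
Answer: Rational(924, 3405091) ≈ 0.00027136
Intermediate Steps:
Function('a')(V) = 60 (Function('a')(V) = Mul(-5, Mul(-1, 12)) = Mul(-5, -12) = 60)
Function('L')(X, b) = 9 (Function('L')(X, b) = Add(7, Mul(-1, -2)) = Add(7, 2) = 9)
Function('F')(Q) = Mul(2, Q, Add(9, Q)) (Function('F')(Q) = Mul(Add(9, Q), Add(Q, Q)) = Mul(Add(9, Q), Mul(2, Q)) = Mul(2, Q, Add(9, Q)))
Function('B')(t) = Add(18, Mul(2, t)) (Function('B')(t) = Mul(Mul(2, t, Add(9, t)), Pow(t, -1)) = Add(18, Mul(2, t)))
Mul(Function('B')(Mul(Function('a')(8), Pow(-212, -1))), Pow(64247, -1)) = Mul(Add(18, Mul(2, Mul(60, Pow(-212, -1)))), Pow(64247, -1)) = Mul(Add(18, Mul(2, Mul(60, Rational(-1, 212)))), Rational(1, 64247)) = Mul(Add(18, Mul(2, Rational(-15, 53))), Rational(1, 64247)) = Mul(Add(18, Rational(-30, 53)), Rational(1, 64247)) = Mul(Rational(924, 53), Rational(1, 64247)) = Rational(924, 3405091)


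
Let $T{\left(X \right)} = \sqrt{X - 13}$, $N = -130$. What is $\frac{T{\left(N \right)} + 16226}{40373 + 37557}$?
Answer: $\frac{8113}{38965} + \frac{i \sqrt{143}}{77930} \approx 0.20821 + 0.00015345 i$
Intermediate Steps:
$T{\left(X \right)} = \sqrt{-13 + X}$
$\frac{T{\left(N \right)} + 16226}{40373 + 37557} = \frac{\sqrt{-13 - 130} + 16226}{40373 + 37557} = \frac{\sqrt{-143} + 16226}{77930} = \left(i \sqrt{143} + 16226\right) \frac{1}{77930} = \left(16226 + i \sqrt{143}\right) \frac{1}{77930} = \frac{8113}{38965} + \frac{i \sqrt{143}}{77930}$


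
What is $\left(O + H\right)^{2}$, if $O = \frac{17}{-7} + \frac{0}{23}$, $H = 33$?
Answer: $\frac{45796}{49} \approx 934.61$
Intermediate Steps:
$O = - \frac{17}{7}$ ($O = 17 \left(- \frac{1}{7}\right) + 0 \cdot \frac{1}{23} = - \frac{17}{7} + 0 = - \frac{17}{7} \approx -2.4286$)
$\left(O + H\right)^{2} = \left(- \frac{17}{7} + 33\right)^{2} = \left(\frac{214}{7}\right)^{2} = \frac{45796}{49}$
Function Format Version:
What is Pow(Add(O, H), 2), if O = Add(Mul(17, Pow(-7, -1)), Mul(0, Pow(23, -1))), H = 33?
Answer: Rational(45796, 49) ≈ 934.61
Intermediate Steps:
O = Rational(-17, 7) (O = Add(Mul(17, Rational(-1, 7)), Mul(0, Rational(1, 23))) = Add(Rational(-17, 7), 0) = Rational(-17, 7) ≈ -2.4286)
Pow(Add(O, H), 2) = Pow(Add(Rational(-17, 7), 33), 2) = Pow(Rational(214, 7), 2) = Rational(45796, 49)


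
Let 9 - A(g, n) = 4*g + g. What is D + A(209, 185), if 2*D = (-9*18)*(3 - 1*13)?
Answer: -226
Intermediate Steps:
A(g, n) = 9 - 5*g (A(g, n) = 9 - (4*g + g) = 9 - 5*g)
D = 810 (D = ((-9*18)*(3 - 1*13))/2 = (-162*(3 - 13))/2 = (-162*(-10))/2 = (½)*1620 = 810)
D + A(209, 185) = 810 + (9 - 5*209) = 810 + (9 - 1045) = 810 - 1036 = -226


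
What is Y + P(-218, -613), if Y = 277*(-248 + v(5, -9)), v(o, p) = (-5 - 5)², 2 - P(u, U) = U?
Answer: -40381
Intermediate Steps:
P(u, U) = 2 - U
v(o, p) = 100 (v(o, p) = (-10)² = 100)
Y = -40996 (Y = 277*(-248 + 100) = 277*(-148) = -40996)
Y + P(-218, -613) = -40996 + (2 - 1*(-613)) = -40996 + (2 + 613) = -40996 + 615 = -40381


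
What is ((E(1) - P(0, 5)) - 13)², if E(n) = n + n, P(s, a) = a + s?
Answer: 256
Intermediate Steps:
E(n) = 2*n
((E(1) - P(0, 5)) - 13)² = ((2*1 - (5 + 0)) - 13)² = ((2 - 1*5) - 13)² = ((2 - 5) - 13)² = (-3 - 13)² = (-16)² = 256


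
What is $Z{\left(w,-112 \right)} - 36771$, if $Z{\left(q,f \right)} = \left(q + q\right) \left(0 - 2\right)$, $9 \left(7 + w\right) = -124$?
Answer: $- \frac{330191}{9} \approx -36688.0$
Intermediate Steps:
$w = - \frac{187}{9}$ ($w = -7 + \frac{1}{9} \left(-124\right) = -7 - \frac{124}{9} = - \frac{187}{9} \approx -20.778$)
$Z{\left(q,f \right)} = - 4 q$ ($Z{\left(q,f \right)} = 2 q \left(-2\right) = - 4 q$)
$Z{\left(w,-112 \right)} - 36771 = \left(-4\right) \left(- \frac{187}{9}\right) - 36771 = \frac{748}{9} - 36771 = - \frac{330191}{9}$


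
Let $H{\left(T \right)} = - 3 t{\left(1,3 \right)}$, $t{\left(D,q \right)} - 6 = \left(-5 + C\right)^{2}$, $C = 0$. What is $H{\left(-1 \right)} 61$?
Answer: $-5673$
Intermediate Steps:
$t{\left(D,q \right)} = 31$ ($t{\left(D,q \right)} = 6 + \left(-5 + 0\right)^{2} = 6 + \left(-5\right)^{2} = 6 + 25 = 31$)
$H{\left(T \right)} = -93$ ($H{\left(T \right)} = \left(-3\right) 31 = -93$)
$H{\left(-1 \right)} 61 = \left(-93\right) 61 = -5673$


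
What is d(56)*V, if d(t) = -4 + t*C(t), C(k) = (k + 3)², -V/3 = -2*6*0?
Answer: 0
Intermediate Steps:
V = 0 (V = -3*(-2*6)*0 = -(-36)*0 = -3*0 = 0)
C(k) = (3 + k)²
d(t) = -4 + t*(3 + t)²
d(56)*V = (-4 + 56*(3 + 56)²)*0 = (-4 + 56*59²)*0 = (-4 + 56*3481)*0 = (-4 + 194936)*0 = 194932*0 = 0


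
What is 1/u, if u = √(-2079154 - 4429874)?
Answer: -I*√1627257/3254514 ≈ -0.00039196*I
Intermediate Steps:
u = 2*I*√1627257 (u = √(-6509028) = 2*I*√1627257 ≈ 2551.3*I)
1/u = 1/(2*I*√1627257) = -I*√1627257/3254514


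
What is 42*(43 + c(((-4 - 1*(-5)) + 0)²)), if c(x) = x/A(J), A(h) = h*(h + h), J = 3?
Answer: 5425/3 ≈ 1808.3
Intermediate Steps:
A(h) = 2*h² (A(h) = h*(2*h) = 2*h²)
c(x) = x/18 (c(x) = x/((2*3²)) = x/((2*9)) = x/18)
42*(43 + c(((-4 - 1*(-5)) + 0)²)) = 42*(43 + ((-4 - 1*(-5)) + 0)²/18) = 42*(43 + ((-4 + 5) + 0)²/18) = 42*(43 + (1 + 0)²/18) = 42*(43 + (1/18)*1²) = 42*(43 + (1/18)*1) = 42*(43 + 1/18) = 42*(775/18) = 5425/3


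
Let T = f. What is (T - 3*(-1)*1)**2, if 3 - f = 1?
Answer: 25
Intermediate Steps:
f = 2 (f = 3 - 1*1 = 3 - 1 = 2)
T = 2
(T - 3*(-1)*1)**2 = (2 - 3*(-1)*1)**2 = (2 + 3*1)**2 = (2 + 3)**2 = 5**2 = 25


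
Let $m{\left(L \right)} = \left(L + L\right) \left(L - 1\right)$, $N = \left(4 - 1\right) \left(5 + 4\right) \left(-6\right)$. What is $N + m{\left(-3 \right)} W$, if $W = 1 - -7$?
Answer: $30$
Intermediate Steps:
$W = 8$ ($W = 1 + 7 = 8$)
$N = -162$ ($N = 3 \cdot 9 \left(-6\right) = 27 \left(-6\right) = -162$)
$m{\left(L \right)} = 2 L \left(-1 + L\right)$
$N + m{\left(-3 \right)} W = -162 + 2 \left(-3\right) \left(-1 - 3\right) 8 = -162 + 2 \left(-3\right) \left(-4\right) 8 = -162 + 24 \cdot 8 = -162 + 192 = 30$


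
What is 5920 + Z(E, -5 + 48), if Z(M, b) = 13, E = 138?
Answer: 5933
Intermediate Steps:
5920 + Z(E, -5 + 48) = 5920 + 13 = 5933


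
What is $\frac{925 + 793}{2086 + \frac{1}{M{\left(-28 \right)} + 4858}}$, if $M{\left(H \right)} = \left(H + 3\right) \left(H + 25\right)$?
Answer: $\frac{8474894}{10290239} \approx 0.82359$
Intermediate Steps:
$M{\left(H \right)} = \left(3 + H\right) \left(25 + H\right)$
$\frac{925 + 793}{2086 + \frac{1}{M{\left(-28 \right)} + 4858}} = \frac{925 + 793}{2086 + \frac{1}{\left(75 + \left(-28\right)^{2} + 28 \left(-28\right)\right) + 4858}} = \frac{1718}{2086 + \frac{1}{\left(75 + 784 - 784\right) + 4858}} = \frac{1718}{2086 + \frac{1}{75 + 4858}} = \frac{1718}{2086 + \frac{1}{4933}} = \frac{1718}{\frac{10290239}{4933}} = 1718 \cdot \frac{4933}{10290239} = \frac{8474894}{10290239}$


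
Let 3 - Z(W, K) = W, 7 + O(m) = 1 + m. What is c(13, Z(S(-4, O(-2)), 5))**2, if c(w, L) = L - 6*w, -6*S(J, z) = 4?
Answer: 49729/9 ≈ 5525.4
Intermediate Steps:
O(m) = -6 + m (O(m) = -7 + (1 + m) = -6 + m)
S(J, z) = -2/3 (S(J, z) = -1/6*4 = -2/3)
Z(W, K) = 3 - W
c(13, Z(S(-4, O(-2)), 5))**2 = ((3 - 1*(-2/3)) - 6*13)**2 = ((3 + 2/3) - 78)**2 = (11/3 - 78)**2 = (-223/3)**2 = 49729/9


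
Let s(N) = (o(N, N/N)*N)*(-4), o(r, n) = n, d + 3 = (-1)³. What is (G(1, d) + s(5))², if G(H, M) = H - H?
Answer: 400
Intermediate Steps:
d = -4 (d = -3 + (-1)³ = -3 - 1 = -4)
G(H, M) = 0
s(N) = -4*N (s(N) = ((N/N)*N)*(-4) = (1*N)*(-4) = N*(-4) = -4*N)
(G(1, d) + s(5))² = (0 - 4*5)² = (0 - 20)² = (-20)² = 400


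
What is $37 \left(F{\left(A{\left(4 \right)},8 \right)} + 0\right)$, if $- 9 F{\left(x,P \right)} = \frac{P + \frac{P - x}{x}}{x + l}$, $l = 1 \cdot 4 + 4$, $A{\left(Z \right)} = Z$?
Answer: $- \frac{37}{12} \approx -3.0833$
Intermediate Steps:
$l = 8$ ($l = 4 + 4 = 8$)
$F{\left(x,P \right)} = - \frac{P + \frac{P - x}{x}}{9 \left(8 + x\right)}$ ($F{\left(x,P \right)} = - \frac{\left(P + \frac{P - x}{x}\right) \frac{1}{x + 8}}{9} = - \frac{\left(P + \frac{P - x}{x}\right) \frac{1}{8 + x}}{9} = - \frac{\frac{1}{8 + x} \left(P + \frac{P - x}{x}\right)}{9} = - \frac{P + \frac{P - x}{x}}{9 \left(8 + x\right)}$)
$37 \left(F{\left(A{\left(4 \right)},8 \right)} + 0\right) = 37 \left(\frac{4 - 8 - 8 \cdot 4}{9 \cdot 4 \left(8 + 4\right)} + 0\right) = 37 \left(\frac{1}{9} \cdot \frac{1}{4} \cdot \frac{1}{12} \left(4 - 8 - 32\right) + 0\right) = 37 \left(\frac{1}{9} \cdot \frac{1}{4} \cdot \frac{1}{12} \left(-36\right) + 0\right) = 37 \left(- \frac{1}{12} + 0\right) = 37 \left(- \frac{1}{12}\right) = - \frac{37}{12}$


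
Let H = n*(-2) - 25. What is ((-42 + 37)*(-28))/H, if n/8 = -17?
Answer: 140/247 ≈ 0.56680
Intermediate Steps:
n = -136 (n = 8*(-17) = -136)
H = 247 (H = -136*(-2) - 25 = 272 - 25 = 247)
((-42 + 37)*(-28))/H = ((-42 + 37)*(-28))/247 = -5*(-28)*(1/247) = 140*(1/247) = 140/247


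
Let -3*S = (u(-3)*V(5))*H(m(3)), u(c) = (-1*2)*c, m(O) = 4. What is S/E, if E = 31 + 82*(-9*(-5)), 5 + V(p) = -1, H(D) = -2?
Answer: -24/3721 ≈ -0.0064499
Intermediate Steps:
u(c) = -2*c
V(p) = -6 (V(p) = -5 - 1 = -6)
E = 3721 (E = 31 + 82*45 = 31 + 3690 = 3721)
S = -24 (S = --2*(-3)*(-6)*(-2)/3 = -6*(-6)*(-2)/3 = -(-12)*(-2) = -⅓*72 = -24)
S/E = -24/3721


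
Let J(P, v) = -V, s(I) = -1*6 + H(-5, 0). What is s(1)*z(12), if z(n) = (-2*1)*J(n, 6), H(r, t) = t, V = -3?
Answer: 36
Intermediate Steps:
s(I) = -6 (s(I) = -1*6 + 0 = -6 + 0 = -6)
J(P, v) = 3 (J(P, v) = -1*(-3) = 3)
z(n) = -6 (z(n) = -2*1*3 = -2*3 = -6)
s(1)*z(12) = -6*(-6) = 36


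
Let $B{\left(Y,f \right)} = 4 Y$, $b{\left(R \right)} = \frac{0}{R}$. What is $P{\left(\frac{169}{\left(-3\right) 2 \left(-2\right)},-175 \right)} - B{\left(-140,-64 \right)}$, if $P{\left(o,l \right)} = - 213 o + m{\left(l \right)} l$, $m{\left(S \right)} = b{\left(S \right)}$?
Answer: $- \frac{9759}{4} \approx -2439.8$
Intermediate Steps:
$b{\left(R \right)} = 0$
$m{\left(S \right)} = 0$
$P{\left(o,l \right)} = - 213 o$ ($P{\left(o,l \right)} = - 213 o + 0 l = - 213 o + 0 = - 213 o$)
$P{\left(\frac{169}{\left(-3\right) 2 \left(-2\right)},-175 \right)} - B{\left(-140,-64 \right)} = - 213 \frac{169}{\left(-3\right) 2 \left(-2\right)} - 4 \left(-140\right) = - 213 \frac{169}{\left(-6\right) \left(-2\right)} - -560 = - 213 \cdot \frac{169}{12} + 560 = - 213 \cdot 169 \cdot \frac{1}{12} + 560 = \left(-213\right) \frac{169}{12} + 560 = - \frac{11999}{4} + 560 = - \frac{9759}{4}$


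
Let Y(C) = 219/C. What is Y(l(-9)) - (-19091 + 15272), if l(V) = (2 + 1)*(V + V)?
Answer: 68669/18 ≈ 3814.9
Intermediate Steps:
l(V) = 6*V (l(V) = 3*(2*V) = 6*V)
Y(l(-9)) - (-19091 + 15272) = 219/((6*(-9))) - (-19091 + 15272) = 219/(-54) - 1*(-3819) = 219*(-1/54) + 3819 = -73/18 + 3819 = 68669/18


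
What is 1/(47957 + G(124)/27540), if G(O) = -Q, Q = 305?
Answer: 5508/264147095 ≈ 2.0852e-5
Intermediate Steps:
G(O) = -305 (G(O) = -1*305 = -305)
1/(47957 + G(124)/27540) = 1/(47957 - 305/27540) = 1/(47957 - 305*1/27540) = 1/(47957 - 61/5508) = 1/(264147095/5508) = 5508/264147095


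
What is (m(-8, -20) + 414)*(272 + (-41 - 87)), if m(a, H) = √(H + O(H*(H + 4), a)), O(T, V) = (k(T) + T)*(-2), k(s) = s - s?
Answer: 59616 + 288*I*√165 ≈ 59616.0 + 3699.4*I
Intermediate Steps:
k(s) = 0
O(T, V) = -2*T (O(T, V) = (0 + T)*(-2) = T*(-2) = -2*T)
m(a, H) = √(H - 2*H*(4 + H)) (m(a, H) = √(H - 2*H*(H + 4)) = √(H - 2*H*(4 + H)))
(m(-8, -20) + 414)*(272 + (-41 - 87)) = (√(-20*(-7 - 2*(-20))) + 414)*(272 + (-41 - 87)) = (√(-20*(-7 + 40)) + 414)*(272 - 128) = (√(-20*33) + 414)*144 = (√(-660) + 414)*144 = (2*I*√165 + 414)*144 = (414 + 2*I*√165)*144 = 59616 + 288*I*√165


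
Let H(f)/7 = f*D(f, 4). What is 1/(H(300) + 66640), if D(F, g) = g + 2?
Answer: 1/79240 ≈ 1.2620e-5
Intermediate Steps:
D(F, g) = 2 + g
H(f) = 42*f (H(f) = 7*(f*(2 + 4)) = 7*(f*6) = 7*(6*f) = 42*f)
1/(H(300) + 66640) = 1/(42*300 + 66640) = 1/(12600 + 66640) = 1/79240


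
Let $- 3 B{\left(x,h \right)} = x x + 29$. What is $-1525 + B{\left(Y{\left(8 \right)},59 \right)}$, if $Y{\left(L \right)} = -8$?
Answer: $-1556$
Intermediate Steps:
$B{\left(x,h \right)} = - \frac{29}{3} - \frac{x^{2}}{3}$ ($B{\left(x,h \right)} = - \frac{x x + 29}{3} = - \frac{x^{2} + 29}{3} = - \frac{29 + x^{2}}{3} = - \frac{29}{3} - \frac{x^{2}}{3}$)
$-1525 + B{\left(Y{\left(8 \right)},59 \right)} = -1525 - \left(\frac{29}{3} + \frac{\left(-8\right)^{2}}{3}\right) = -1525 - 31 = -1556$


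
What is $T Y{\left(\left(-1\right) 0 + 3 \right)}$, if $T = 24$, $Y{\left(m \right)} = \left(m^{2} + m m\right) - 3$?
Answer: $360$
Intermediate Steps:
$Y{\left(m \right)} = -3 + 2 m^{2}$ ($Y{\left(m \right)} = \left(m^{2} + m^{2}\right) - 3 = 2 m^{2} - 3 = -3 + 2 m^{2}$)
$T Y{\left(\left(-1\right) 0 + 3 \right)} = 24 \left(-3 + 2 \left(\left(-1\right) 0 + 3\right)^{2}\right) = 24 \left(-3 + 2 \left(0 + 3\right)^{2}\right) = 24 \left(-3 + 2 \cdot 3^{2}\right) = 24 \left(-3 + 2 \cdot 9\right) = 24 \left(-3 + 18\right) = 24 \cdot 15 = 360$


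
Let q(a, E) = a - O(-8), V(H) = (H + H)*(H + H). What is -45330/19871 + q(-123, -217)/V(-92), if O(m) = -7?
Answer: -384249379/168188144 ≈ -2.2846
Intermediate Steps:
V(H) = 4*H² (V(H) = (2*H)*(2*H) = 4*H²)
q(a, E) = 7 + a (q(a, E) = a - 1*(-7) = a + 7 = 7 + a)
-45330/19871 + q(-123, -217)/V(-92) = -45330/19871 + (7 - 123)/((4*(-92)²)) = -45330*1/19871 - 116/(4*8464) = -45330/19871 - 116/33856 = -45330/19871 - 116*1/33856 = -45330/19871 - 29/8464 = -384249379/168188144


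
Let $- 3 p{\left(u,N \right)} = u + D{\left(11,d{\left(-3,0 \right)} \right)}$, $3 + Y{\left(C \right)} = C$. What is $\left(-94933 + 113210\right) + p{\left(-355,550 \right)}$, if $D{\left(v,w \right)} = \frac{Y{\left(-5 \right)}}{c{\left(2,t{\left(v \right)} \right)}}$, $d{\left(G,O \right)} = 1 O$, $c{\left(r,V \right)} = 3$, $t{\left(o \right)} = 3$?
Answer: $\frac{165566}{9} \approx 18396.0$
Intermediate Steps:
$Y{\left(C \right)} = -3 + C$
$d{\left(G,O \right)} = O$
$D{\left(v,w \right)} = - \frac{8}{3}$ ($D{\left(v,w \right)} = \frac{-3 - 5}{3} = \left(-8\right) \frac{1}{3} = - \frac{8}{3}$)
$p{\left(u,N \right)} = \frac{8}{9} - \frac{u}{3}$ ($p{\left(u,N \right)} = - \frac{u - \frac{8}{3}}{3} = - \frac{- \frac{8}{3} + u}{3} = \frac{8}{9} - \frac{u}{3}$)
$\left(-94933 + 113210\right) + p{\left(-355,550 \right)} = \left(-94933 + 113210\right) + \left(\frac{8}{9} - - \frac{355}{3}\right) = 18277 + \left(\frac{8}{9} + \frac{355}{3}\right) = 18277 + \frac{1073}{9} = \frac{165566}{9}$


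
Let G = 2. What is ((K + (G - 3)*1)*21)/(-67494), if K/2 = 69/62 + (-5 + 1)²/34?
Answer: -571/846889 ≈ -0.00067423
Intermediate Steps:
K = 1669/527 (K = 2*(69/62 + (-5 + 1)²/34) = 2*(69*(1/62) + (-4)²*(1/34)) = 2*(69/62 + 16*(1/34)) = 2*(69/62 + 8/17) = 2*(1669/1054) = 1669/527 ≈ 3.1670)
((K + (G - 3)*1)*21)/(-67494) = ((1669/527 + (2 - 3)*1)*21)/(-67494) = ((1669/527 - 1*1)*21)*(-1/67494) = ((1669/527 - 1)*21)*(-1/67494) = ((1142/527)*21)*(-1/67494) = (23982/527)*(-1/67494) = -571/846889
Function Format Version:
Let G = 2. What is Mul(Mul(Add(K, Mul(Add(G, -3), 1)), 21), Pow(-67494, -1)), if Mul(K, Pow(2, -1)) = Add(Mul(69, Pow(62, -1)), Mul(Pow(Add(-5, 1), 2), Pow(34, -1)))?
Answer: Rational(-571, 846889) ≈ -0.00067423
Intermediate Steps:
K = Rational(1669, 527) (K = Mul(2, Add(Mul(69, Pow(62, -1)), Mul(Pow(Add(-5, 1), 2), Pow(34, -1)))) = Mul(2, Add(Mul(69, Rational(1, 62)), Mul(Pow(-4, 2), Rational(1, 34)))) = Mul(2, Add(Rational(69, 62), Mul(16, Rational(1, 34)))) = Mul(2, Add(Rational(69, 62), Rational(8, 17))) = Mul(2, Rational(1669, 1054)) = Rational(1669, 527) ≈ 3.1670)
Mul(Mul(Add(K, Mul(Add(G, -3), 1)), 21), Pow(-67494, -1)) = Mul(Mul(Add(Rational(1669, 527), Mul(Add(2, -3), 1)), 21), Pow(-67494, -1)) = Mul(Mul(Add(Rational(1669, 527), Mul(-1, 1)), 21), Rational(-1, 67494)) = Mul(Mul(Add(Rational(1669, 527), -1), 21), Rational(-1, 67494)) = Mul(Mul(Rational(1142, 527), 21), Rational(-1, 67494)) = Mul(Rational(23982, 527), Rational(-1, 67494)) = Rational(-571, 846889)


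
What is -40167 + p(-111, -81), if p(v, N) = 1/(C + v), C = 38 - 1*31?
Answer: -4177369/104 ≈ -40167.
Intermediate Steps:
C = 7 (C = 38 - 31 = 7)
p(v, N) = 1/(7 + v)
-40167 + p(-111, -81) = -40167 + 1/(7 - 111) = -40167 + 1/(-104) = -40167 - 1/104 = -4177369/104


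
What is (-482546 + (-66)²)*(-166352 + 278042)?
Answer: -53409041100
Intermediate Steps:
(-482546 + (-66)²)*(-166352 + 278042) = (-482546 + 4356)*111690 = -478190*111690 = -53409041100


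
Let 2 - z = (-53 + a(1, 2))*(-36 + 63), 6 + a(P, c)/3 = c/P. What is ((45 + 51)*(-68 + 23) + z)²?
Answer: 6568969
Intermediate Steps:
a(P, c) = -18 + 3*c/P (a(P, c) = -18 + 3*(c/P) = -18 + 3*c/P)
z = 1757 (z = 2 - (-53 + (-18 + 3*2/1))*(-36 + 63) = 2 - (-53 + (-18 + 3*2*1))*27 = 2 - (-53 + (-18 + 6))*27 = 2 - (-53 - 12)*27 = 2 - (-65)*27 = 2 - 1*(-1755) = 2 + 1755 = 1757)
((45 + 51)*(-68 + 23) + z)² = ((45 + 51)*(-68 + 23) + 1757)² = (96*(-45) + 1757)² = (-4320 + 1757)² = (-2563)² = 6568969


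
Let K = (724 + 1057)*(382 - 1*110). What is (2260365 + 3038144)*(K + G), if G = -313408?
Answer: 906172203216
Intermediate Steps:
K = 484432 (K = 1781*(382 - 110) = 1781*272 = 484432)
(2260365 + 3038144)*(K + G) = (2260365 + 3038144)*(484432 - 313408) = 5298509*171024 = 906172203216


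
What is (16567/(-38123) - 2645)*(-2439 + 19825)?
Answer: -1753411168172/38123 ≈ -4.5994e+7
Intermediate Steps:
(16567/(-38123) - 2645)*(-2439 + 19825) = (16567*(-1/38123) - 2645)*17386 = (-16567/38123 - 2645)*17386 = -100851902/38123*17386 = -1753411168172/38123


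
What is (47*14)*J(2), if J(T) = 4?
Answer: 2632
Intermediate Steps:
(47*14)*J(2) = (47*14)*4 = 658*4 = 2632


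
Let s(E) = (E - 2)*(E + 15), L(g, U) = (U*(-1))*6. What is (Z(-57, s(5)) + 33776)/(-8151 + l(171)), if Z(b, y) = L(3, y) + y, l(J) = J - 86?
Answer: -16738/4033 ≈ -4.1503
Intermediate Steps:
L(g, U) = -6*U (L(g, U) = -U*6 = -6*U)
l(J) = -86 + J
s(E) = (-2 + E)*(15 + E)
Z(b, y) = -5*y (Z(b, y) = -6*y + y = -5*y)
(Z(-57, s(5)) + 33776)/(-8151 + l(171)) = (-5*(-30 + 5² + 13*5) + 33776)/(-8151 + (-86 + 171)) = (-5*(-30 + 25 + 65) + 33776)/(-8151 + 85) = (-5*60 + 33776)/(-8066) = (-300 + 33776)*(-1/8066) = 33476*(-1/8066) = -16738/4033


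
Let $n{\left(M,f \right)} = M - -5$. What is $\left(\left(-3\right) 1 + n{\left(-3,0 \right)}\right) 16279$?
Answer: $-16279$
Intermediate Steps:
$n{\left(M,f \right)} = 5 + M$ ($n{\left(M,f \right)} = M + 5 = 5 + M$)
$\left(\left(-3\right) 1 + n{\left(-3,0 \right)}\right) 16279 = \left(\left(-3\right) 1 + \left(5 - 3\right)\right) 16279 = \left(-3 + 2\right) 16279 = \left(-1\right) 16279 = -16279$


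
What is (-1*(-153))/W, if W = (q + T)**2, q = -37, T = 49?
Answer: 17/16 ≈ 1.0625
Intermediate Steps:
W = 144 (W = (-37 + 49)**2 = 12**2 = 144)
(-1*(-153))/W = -1*(-153)/144 = 153*(1/144) = 17/16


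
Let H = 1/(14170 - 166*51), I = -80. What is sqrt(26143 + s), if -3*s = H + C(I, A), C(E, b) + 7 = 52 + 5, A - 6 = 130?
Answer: sqrt(212509086730)/2852 ≈ 161.64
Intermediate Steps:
A = 136 (A = 6 + 130 = 136)
C(E, b) = 50 (C(E, b) = -7 + (52 + 5) = -7 + 57 = 50)
H = 1/5704 (H = 1/(14170 - 8466) = 1/5704 ≈ 0.00017532)
s = -95067/5704 (s = -(1/5704 + 50)/3 = -1/3*285201/5704 = -95067/5704 ≈ -16.667)
sqrt(26143 + s) = sqrt(26143 - 95067/5704) = sqrt(149024605/5704) = sqrt(212509086730)/2852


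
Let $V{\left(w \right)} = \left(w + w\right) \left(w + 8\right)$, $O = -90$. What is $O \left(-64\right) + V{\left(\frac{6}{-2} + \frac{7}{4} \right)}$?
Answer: $\frac{45945}{8} \approx 5743.1$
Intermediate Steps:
$V{\left(w \right)} = 2 w \left(8 + w\right)$
$O \left(-64\right) + V{\left(\frac{6}{-2} + \frac{7}{4} \right)} = \left(-90\right) \left(-64\right) + 2 \left(\frac{6}{-2} + \frac{7}{4}\right) \left(8 + \left(\frac{6}{-2} + \frac{7}{4}\right)\right) = 5760 + 2 \left(6 \left(- \frac{1}{2}\right) + 7 \cdot \frac{1}{4}\right) \left(8 + \left(6 \left(- \frac{1}{2}\right) + 7 \cdot \frac{1}{4}\right)\right) = 5760 + 2 \left(-3 + \frac{7}{4}\right) \left(8 + \left(-3 + \frac{7}{4}\right)\right) = 5760 + 2 \left(- \frac{5}{4}\right) \left(8 - \frac{5}{4}\right) = 5760 + 2 \left(- \frac{5}{4}\right) \frac{27}{4} = 5760 - \frac{135}{8} = \frac{45945}{8}$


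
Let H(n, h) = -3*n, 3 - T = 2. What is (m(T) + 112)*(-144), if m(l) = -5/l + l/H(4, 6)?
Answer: -15396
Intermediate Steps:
T = 1 (T = 3 - 1*2 = 3 - 2 = 1)
m(l) = -5/l - l/12 (m(l) = -5/l + l/((-3*4)) = -5/l + l/(-12) = -5/l + l*(-1/12) = -5/l - l/12)
(m(T) + 112)*(-144) = ((-5/1 - 1/12*1) + 112)*(-144) = ((-5*1 - 1/12) + 112)*(-144) = ((-5 - 1/12) + 112)*(-144) = (-61/12 + 112)*(-144) = (1283/12)*(-144) = -15396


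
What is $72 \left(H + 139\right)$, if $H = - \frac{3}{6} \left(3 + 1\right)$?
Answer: $9864$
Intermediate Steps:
$H = -2$ ($H = \left(-3\right) \frac{1}{6} \cdot 4 = \left(- \frac{1}{2}\right) 4 = -2$)
$72 \left(H + 139\right) = 72 \left(-2 + 139\right) = 72 \cdot 137 = 9864$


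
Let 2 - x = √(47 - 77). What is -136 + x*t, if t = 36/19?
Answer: -2512/19 - 36*I*√30/19 ≈ -132.21 - 10.378*I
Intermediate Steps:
x = 2 - I*√30 (x = 2 - √(47 - 77) = 2 - √(-30) = 2 - I*√30 ≈ 2.0 - 5.4772*I)
t = 36/19 (t = 36*(1/19) = 36/19 ≈ 1.8947)
-136 + x*t = -136 + (2 - I*√30)*(36/19) = -136 + (72/19 - 36*I*√30/19) = -2512/19 - 36*I*√30/19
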